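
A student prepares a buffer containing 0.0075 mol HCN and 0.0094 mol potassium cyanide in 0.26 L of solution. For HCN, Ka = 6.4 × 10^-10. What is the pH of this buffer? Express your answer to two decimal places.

pKa = −log(6.4 × 10^-10) = 9.194
Using pH = pKa + log([base]/[acid]) with [base]/[acid] = 0.0094/0.0075:
pH = 9.194 + (+0.098) = 9.29

pH = 9.29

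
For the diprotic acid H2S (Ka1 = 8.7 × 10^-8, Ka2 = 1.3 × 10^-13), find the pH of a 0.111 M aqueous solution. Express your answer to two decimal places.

pH = 4.01

Since Ka1 ≫ Ka2, the first ionization dominates [H+].
Ka1 = x²/(0.111 − x) = 8.7 × 10^-8
x ≈ √(8.7 × 10^-8 × 0.111) = 9.83 × 10^-5 M
pH = −log(9.83 × 10^-5) = 4.01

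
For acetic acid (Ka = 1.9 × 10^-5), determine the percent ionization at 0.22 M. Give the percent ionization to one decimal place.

CH3COOH ⇌ CH3COO- + H+; let x = [H+] at equilibrium.
x ≈ √(Ka·C₀) = √(1.9 × 10^-5 × 0.22) = 2.04 × 10^-3 M
Fraction ionized = 2.04 × 10^-3 / 0.22 = 0.0093 → 0.9%

0.9%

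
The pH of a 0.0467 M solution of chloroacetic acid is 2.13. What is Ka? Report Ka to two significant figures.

[H+] = 10^(-2.13) = 7.41 × 10^-3 M
At equilibrium [HA] = 0.0467 − 7.41 × 10^-3 = 3.93 × 10^-2 M
Ka = [H+][A-]/[HA] = (7.41 × 10^-3)² / 3.93 × 10^-2 = 1.4 × 10^-3

Ka = 1.4 × 10^-3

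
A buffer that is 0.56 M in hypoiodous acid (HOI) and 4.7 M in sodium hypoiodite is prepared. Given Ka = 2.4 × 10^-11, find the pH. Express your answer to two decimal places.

pKa = −log(2.4 × 10^-11) = 10.620
Henderson–Hasselbalch: pH = pKa + log([OI-]/[HOI]) = 10.620 + log(4.7/0.56)
pH = 10.620 + (+0.924) = 11.54

pH = 11.54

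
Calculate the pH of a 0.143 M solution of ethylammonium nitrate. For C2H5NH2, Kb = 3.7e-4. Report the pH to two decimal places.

C2H5NH3+ is the conjugate acid of the weak base C2H5NH2.
Ka = Kw/Kb = 1.0×10^-14 / 3.7 × 10^-4 = 2.70 × 10^-11
Ka = [H+]²/(0.143 − [H+]) = 2.70 × 10^-11
Neglecting [H+] in the denominator: [H+] = √(2.70 × 10^-11 × 0.143) = 1.96 × 10^-6 M
([H+]/C₀ = 0.0014% < 5%, so the approximation holds.)
pH = −log(1.96 × 10^-6) = 5.71

pH = 5.71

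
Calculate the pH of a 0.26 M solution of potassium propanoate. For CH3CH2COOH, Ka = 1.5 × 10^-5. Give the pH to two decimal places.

pH = 9.12

CH3CH2COO- is the conjugate base of the weak acid CH3CH2COOH.
Kb = Kw/Ka = 1.0×10^-14 / 1.5 × 10^-5 = 6.67 × 10^-10
Kb = [OH-]²/(0.26 − [OH-]) = 6.67 × 10^-10
Assume [OH-] ≪ 0.26: [OH-] ≈ √(6.67 × 10^-10 × 0.26) = 1.32 × 10^-5 M
pOH = 4.88, so pH = 14.00 − pOH = 9.12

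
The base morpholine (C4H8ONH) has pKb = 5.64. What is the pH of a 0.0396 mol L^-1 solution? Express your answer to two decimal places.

C4H8ONH + H2O ⇌ C4H8ONH2+ + OH-
Kb = 10^(−5.64) = 2.29 × 10^-6
Kb = x²/(0.0396 − x) = 2.29 × 10^-6
Assume x ≪ 0.0396: x ≈ √(2.29 × 10^-6 × 0.0396) = 3.01 × 10^-4 M
Check: 0.76% ionized — well under 5%, approximation valid.
pOH = 3.52, so pH = 14.00 − pOH = 10.48

pH = 10.48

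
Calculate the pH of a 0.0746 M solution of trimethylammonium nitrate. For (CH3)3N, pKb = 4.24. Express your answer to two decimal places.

pH = 5.44

(CH3)3NH+ is the conjugate acid of the weak base (CH3)3N.
Kb = 10^(−4.24) = 5.75 × 10^-5
Ka = Kw/Kb = 1.0×10^-14 / 5.75 × 10^-5 = 1.74 × 10^-10
Ka = [H+]²/(0.0746 − [H+]) = 1.74 × 10^-10
Neglecting [H+] in the denominator: [H+] = √(1.74 × 10^-10 × 0.0746) = 3.60 × 10^-6 M
pH = −log[H+] = −log(3.60 × 10^-6) = 5.44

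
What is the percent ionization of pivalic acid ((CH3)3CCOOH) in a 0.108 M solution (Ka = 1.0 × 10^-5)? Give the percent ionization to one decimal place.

1.0%

(CH3)3CCOOH ⇌ (CH3)3CCOO- + H+; let x = [H+] at equilibrium.
x ≈ √(Ka·C₀) = √(1.0 × 10^-5 × 0.108) = 1.04 × 10^-3 M
Fraction ionized = 1.04 × 10^-3 / 0.108 = 0.0096 → 1.0%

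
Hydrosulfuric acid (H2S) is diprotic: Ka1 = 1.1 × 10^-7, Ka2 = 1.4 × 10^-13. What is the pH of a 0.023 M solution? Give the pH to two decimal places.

pH = 4.30

Since Ka1 ≫ Ka2, the first ionization dominates [H+].
Ka1 = x²/(0.023 − x) = 1.1 × 10^-7
x ≈ √(1.1 × 10^-7 × 0.023) = 5.03 × 10^-5 M
pH = −log(5.03 × 10^-5) = 4.30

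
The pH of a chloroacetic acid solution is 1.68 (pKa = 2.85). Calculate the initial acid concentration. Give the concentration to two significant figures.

[H+] = 10^(-1.68) = 2.09 × 10^-2 M = x
Ka = 10^(−2.85) = 1.41 × 10^-3
Ka = x²/(C₀ − x) ⇒ C₀ = x + x²/Ka
C₀ = 2.09 × 10^-2 + (2.09 × 10^-2)²/(1.41 × 10^-3) = 3.31 × 10^-1 M

C₀ = 3.3 × 10^-1 M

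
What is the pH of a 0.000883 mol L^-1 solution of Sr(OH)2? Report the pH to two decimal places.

Sr(OH)2 is a strong base (each formula unit releases 2 OH-); [OH-] = 0.00177 M.
pOH = -log(0.00177) = 2.75
pH = 14.00 - 2.75 = 11.25

pH = 11.25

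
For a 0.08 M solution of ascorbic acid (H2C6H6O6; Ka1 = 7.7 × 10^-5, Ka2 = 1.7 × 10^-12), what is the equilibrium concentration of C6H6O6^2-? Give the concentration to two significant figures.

First ionization gives [H+] ≈ [HC6H6O6-] = 2.48 × 10^-3 M.
Second step: Ka2 = [H+][C6H6O6^2-]/[HC6H6O6-] ≈ [C6H6O6^2-] (since [H+] ≈ [HC6H6O6-]).
So [C6H6O6^2-] ≈ Ka2.

1.7 × 10^-12 M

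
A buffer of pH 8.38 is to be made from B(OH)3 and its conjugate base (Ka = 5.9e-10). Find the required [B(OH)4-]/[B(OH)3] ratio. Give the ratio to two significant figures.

pKa = -log(5.9 × 10^-10) = 9.229
pH = pKa + log(r) ⇒ log(r) = 8.38 − 9.229 = -0.849
r = [B(OH)4-]/[B(OH)3] = 10^(-0.849) = 0.142

ratio = 0.14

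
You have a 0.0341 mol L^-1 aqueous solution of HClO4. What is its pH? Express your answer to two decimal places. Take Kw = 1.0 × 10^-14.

HClO4 is a strong acid and dissociates completely, so [H+] = 0.0341 M.
pH = -log(0.0341) = 1.47

pH = 1.47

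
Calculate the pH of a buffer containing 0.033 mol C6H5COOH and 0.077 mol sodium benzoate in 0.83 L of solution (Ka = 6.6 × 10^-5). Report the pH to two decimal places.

pH = 4.55

pKa = −log(6.6 × 10^-5) = 4.180
Using pH = pKa + log([base]/[acid]) with [base]/[acid] = 0.077/0.033:
pH = 4.180 + (+0.368) = 4.55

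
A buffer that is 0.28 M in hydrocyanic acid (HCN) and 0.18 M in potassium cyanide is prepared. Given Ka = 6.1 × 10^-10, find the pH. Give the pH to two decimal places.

pH = 9.02

pKa = −log(6.1 × 10^-10) = 9.215
pH = pKa + log([A⁻]/[HA]) = 9.215 + log(0.18/0.28)
pH = 9.215 + (-0.192) = 9.02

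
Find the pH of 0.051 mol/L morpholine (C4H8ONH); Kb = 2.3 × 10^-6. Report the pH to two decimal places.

pH = 10.53

C4H8ONH + H2O ⇌ C4H8ONH2+ + OH-
From the ICE table, Kb = [OH-]²/(0.051 − [OH-]) = 2.3 × 10^-6.
Assume [OH-] ≪ 0.051: [OH-] ≈ √(2.3 × 10^-6 × 0.051) = 3.42 × 10^-4 M
pOH = −log(3.42 × 10^-4) = 3.47; pH = 14.00 − 3.47 = 10.53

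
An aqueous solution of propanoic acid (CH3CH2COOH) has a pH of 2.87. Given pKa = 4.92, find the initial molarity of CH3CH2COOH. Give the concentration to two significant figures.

[H+] = 10^(-2.87) = 1.35 × 10^-3 M = x
Ka = 10^(−4.92) = 1.20 × 10^-5
Ka = x²/(C₀ − x) ⇒ C₀ = x + x²/Ka
C₀ = 1.35 × 10^-3 + (1.35 × 10^-3)²/(1.20 × 10^-5) = 1.53 × 10^-1 M

C₀ = 1.5 × 10^-1 M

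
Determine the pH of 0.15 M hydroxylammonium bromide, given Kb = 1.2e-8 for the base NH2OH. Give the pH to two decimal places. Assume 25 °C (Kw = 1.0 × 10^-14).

pH = 3.45

NH3OH+ is the conjugate acid of the weak base NH2OH.
Ka = Kw/Kb = 1.0×10^-14 / 1.2 × 10^-8 = 8.33 × 10^-7
From the ICE table, Ka = [H+]²/(0.15 − [H+]) = 8.33 × 10^-7.
Assume [H+] ≪ 0.15: [H+] ≈ √(8.33 × 10^-7 × 0.15) = 3.53 × 10^-4 M
([H+]/C₀ = 0.24% < 5%, so the approximation holds.)
pH = −log[H+] = −log(3.53 × 10^-4) = 3.45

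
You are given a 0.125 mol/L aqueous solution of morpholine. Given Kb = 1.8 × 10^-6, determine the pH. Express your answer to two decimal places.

pH = 10.68

C4H8ONH + H2O ⇌ C4H8ONH2+ + OH-
From the ICE table, Kb = [OH-]²/(0.125 − [OH-]) = 1.8 × 10^-6.
Neglecting [OH-] in the denominator: [OH-] = √(1.8 × 10^-6 × 0.125) = 4.74 × 10^-4 M
pOH = −log(4.74 × 10^-4) = 3.32; pH = 14.00 − 3.32 = 10.68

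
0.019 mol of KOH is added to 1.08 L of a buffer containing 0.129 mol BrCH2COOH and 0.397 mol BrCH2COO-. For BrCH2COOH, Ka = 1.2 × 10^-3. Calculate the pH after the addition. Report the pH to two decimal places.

OH- converts BrCH2COOH to BrCH2COO-: BrCH2COOH → 0.11 mol, BrCH2COO- → 0.416 mol.
pKa = −log(1.2 × 10^-3) = 2.921
pH = pKa + log([A⁻]/[HA]) = 2.921 + log(0.416/0.11) = 2.921 +0.578

pH = 3.50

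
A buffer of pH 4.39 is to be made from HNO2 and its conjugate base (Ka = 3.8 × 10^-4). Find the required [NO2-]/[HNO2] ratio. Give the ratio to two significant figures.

ratio = 9.3

pKa = -log(3.8 × 10^-4) = 3.420
pH = pKa + log(r) ⇒ log(r) = 4.39 − 3.420 = +0.970
r = [NO2-]/[HNO2] = 10^(+0.970) = 9.33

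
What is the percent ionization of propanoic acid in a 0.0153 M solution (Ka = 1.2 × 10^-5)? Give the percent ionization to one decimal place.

CH3CH2COOH ⇌ CH3CH2COO- + H+; let x = [H+] at equilibrium.
x ≈ √(Ka·C₀) = √(1.2 × 10^-5 × 0.0153) = 4.28 × 10^-4 M
% ionization = x/C₀ × 100% = 4.28 × 10^-4/0.0153 × 100% = 2.8%

2.8%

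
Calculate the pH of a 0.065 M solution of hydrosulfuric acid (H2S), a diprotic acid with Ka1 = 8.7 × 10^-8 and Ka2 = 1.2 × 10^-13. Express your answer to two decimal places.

Since Ka1 ≫ Ka2, the first ionization dominates [H+].
Ka1 = x²/(0.065 − x) = 8.7 × 10^-8
x ≈ √(8.7 × 10^-8 × 0.065) = 7.52 × 10^-5 M
pH = −log(7.52 × 10^-5) = 4.12

pH = 4.12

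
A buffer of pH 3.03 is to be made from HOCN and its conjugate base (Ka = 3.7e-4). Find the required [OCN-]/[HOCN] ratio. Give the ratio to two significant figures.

ratio = 0.40

pKa = -log(3.7 × 10^-4) = 3.432
pH = pKa + log(r) ⇒ log(r) = 3.03 − 3.432 = -0.402
r = [OCN-]/[HOCN] = 10^(-0.402) = 0.396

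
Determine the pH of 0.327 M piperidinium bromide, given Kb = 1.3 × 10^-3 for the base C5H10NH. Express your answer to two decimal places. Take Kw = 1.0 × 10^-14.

pH = 5.80

C5H10NH2+ is the conjugate acid of the weak base C5H10NH.
Ka = Kw/Kb = 1.0×10^-14 / 1.3 × 10^-3 = 7.69 × 10^-12
Let x = [H+] at equilibrium. Ka = x²/(0.327 − x).
Since Ka ≪ C₀, x ≈ √(Ka·C₀) = 1.59 × 10^-6 M.
(x/C₀ = 0.00048% < 5%, so the approximation holds.)
pH = −log[H+] = −log(1.59 × 10^-6) = 5.80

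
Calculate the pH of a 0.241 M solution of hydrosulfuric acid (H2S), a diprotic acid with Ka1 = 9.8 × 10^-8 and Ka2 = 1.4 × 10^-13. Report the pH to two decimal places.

Since Ka1 ≫ Ka2, the first ionization dominates [H+].
Ka1 = x²/(0.241 − x) = 9.8 × 10^-8
x ≈ √(9.8 × 10^-8 × 0.241) = 1.54 × 10^-4 M
pH = −log(1.54 × 10^-4) = 3.81

pH = 3.81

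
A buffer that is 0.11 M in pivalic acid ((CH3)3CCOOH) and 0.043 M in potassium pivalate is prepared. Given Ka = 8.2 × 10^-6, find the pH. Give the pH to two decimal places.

pKa = −log(8.2 × 10^-6) = 5.086
Using pH = pKa + log([base]/[acid]) with [base]/[acid] = 0.043/0.11:
pH = 5.086 + (-0.408) = 4.68

pH = 4.68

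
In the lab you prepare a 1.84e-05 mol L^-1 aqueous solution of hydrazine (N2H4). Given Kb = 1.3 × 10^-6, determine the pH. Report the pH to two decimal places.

pH = 8.63

N2H4 + H2O ⇌ N2H5+ + OH-
From the ICE table, Kb = x²/(1.84e-05 − x) = 1.3 × 10^-6.
x is not negligible relative to C₀; solve x² + 1.3e-06·x − 2.39e-11 = 0.
x = [−1.3e-06 + √(1.3e-06² + 9.57e-11)]/2 = 4.28 × 10^-6 M
pOH = −log(4.28 × 10^-6) = 5.37; pH = 14.00 − 5.37 = 8.63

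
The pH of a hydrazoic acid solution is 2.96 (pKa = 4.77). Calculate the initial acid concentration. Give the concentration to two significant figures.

C₀ = 7.2 × 10^-2 M

[H+] = 10^(-2.96) = 1.10 × 10^-3 M = x
Ka = 10^(−4.77) = 1.70 × 10^-5
Ka = x²/(C₀ − x) ⇒ C₀ = x + x²/Ka
C₀ = 1.10 × 10^-3 + (1.10 × 10^-3)²/(1.70 × 10^-5) = 7.23 × 10^-2 M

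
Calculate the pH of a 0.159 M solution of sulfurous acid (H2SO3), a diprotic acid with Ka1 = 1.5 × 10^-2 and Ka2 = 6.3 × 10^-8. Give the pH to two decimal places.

pH = 1.38

Ka1 ≫ Ka2, so treat the first dissociation as the only significant source of H+.
Ka1 = x²/(0.159 − x) = 1.5 × 10^-2
Solving the quadratic: x = (−Ka1 + √(Ka1² + 4·Ka1·C₀))/2 = 4.19 × 10^-2 M
pH = −log(4.19 × 10^-2) = 1.38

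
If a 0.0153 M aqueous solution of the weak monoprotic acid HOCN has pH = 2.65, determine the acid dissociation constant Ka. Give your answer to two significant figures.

[H+] = 10^(-2.65) = 2.24 × 10^-3 M
At equilibrium [HA] = 0.0153 − 2.24 × 10^-3 = 1.31 × 10^-2 M
Ka = [H+][A-]/[HA] = (2.24 × 10^-3)² / 1.31 × 10^-2 = 3.8 × 10^-4

Ka = 3.8 × 10^-4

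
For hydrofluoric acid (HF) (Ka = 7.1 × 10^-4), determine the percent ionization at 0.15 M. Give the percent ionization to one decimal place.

HF ⇌ F- + H+; let x = [H+] at equilibrium.
Solve x² + 0.00071x − 0.000107 = 0 → x = 9.97 × 10^-3 M
% ionization = x/C₀ × 100% = 9.97 × 10^-3/0.15 × 100% = 6.6%

6.6%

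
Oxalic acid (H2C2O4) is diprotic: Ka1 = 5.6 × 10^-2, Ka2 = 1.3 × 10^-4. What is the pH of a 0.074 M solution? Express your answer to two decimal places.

pH = 1.37

Since Ka1 ≫ Ka2, the first ionization dominates [H+].
Ka1 = x²/(0.074 − x) = 5.6 × 10^-2
Solving the quadratic: x = (−Ka1 + √(Ka1² + 4·Ka1·C₀))/2 = 4.22 × 10^-2 M
pH = −log(4.22 × 10^-2) = 1.37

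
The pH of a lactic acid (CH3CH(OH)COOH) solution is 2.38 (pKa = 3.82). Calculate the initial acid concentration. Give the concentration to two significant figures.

[H+] = 10^(-2.38) = 4.17 × 10^-3 M = x
Ka = 10^(−3.82) = 1.51 × 10^-4
Ka = x²/(C₀ − x) ⇒ C₀ = x + x²/Ka
C₀ = 4.17 × 10^-3 + (4.17 × 10^-3)²/(1.51 × 10^-4) = 1.19 × 10^-1 M

C₀ = 1.2 × 10^-1 M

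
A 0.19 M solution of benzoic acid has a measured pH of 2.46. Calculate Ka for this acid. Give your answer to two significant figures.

Ka = 6.4 × 10^-5

[H+] = 10^(-2.46) = 3.47 × 10^-3 M
At equilibrium [HA] = 0.19 − 3.47 × 10^-3 = 1.87 × 10^-1 M
Ka = [H+][A-]/[HA] = (3.47 × 10^-3)² / 1.87 × 10^-1 = 6.4 × 10^-5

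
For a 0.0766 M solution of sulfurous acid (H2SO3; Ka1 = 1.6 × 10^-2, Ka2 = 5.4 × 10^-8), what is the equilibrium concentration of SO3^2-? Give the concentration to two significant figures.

First ionization gives [H+] ≈ [HSO3-] = 2.79 × 10^-2 M.
Second step: Ka2 = [H+][SO3^2-]/[HSO3-] ≈ [SO3^2-] (since [H+] ≈ [HSO3-]).
So [SO3^2-] ≈ Ka2.

5.4 × 10^-8 M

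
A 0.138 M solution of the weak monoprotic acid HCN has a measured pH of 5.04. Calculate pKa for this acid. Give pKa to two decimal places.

[H+] = 10^(-5.04) = 9.12 × 10^-6 M
At equilibrium [HA] = 0.138 − 9.12 × 10^-6 = 1.38 × 10^-1 M
Ka = [H+][A-]/[HA] = (9.12 × 10^-6)² / 1.38 × 10^-1 = 6.03 × 10^-10
pKa = -log(6.03 × 10^-10) = 9.22

pKa = 9.22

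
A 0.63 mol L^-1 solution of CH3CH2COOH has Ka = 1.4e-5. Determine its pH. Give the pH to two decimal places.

pH = 2.53

CH3CH2COOH ⇌ CH3CH2COO- + H+
From the ICE table, Ka = [H+]²/(0.63 − [H+]) = 1.4 × 10^-5.
Assume [H+] ≪ 0.63: [H+] ≈ √(1.4 × 10^-5 × 0.63) = 2.97 × 10^-3 M
([H+]/C₀ = 0.47% < 5%, so the approximation holds.)
pH = −log(2.97 × 10^-3) = 2.53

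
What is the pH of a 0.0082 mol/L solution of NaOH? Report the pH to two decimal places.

pH = 11.91

NaOH is a strong base; [OH-] = 0.0082 M.
pOH = -log(0.0082) = 2.09
pH = 14.00 - 2.09 = 11.91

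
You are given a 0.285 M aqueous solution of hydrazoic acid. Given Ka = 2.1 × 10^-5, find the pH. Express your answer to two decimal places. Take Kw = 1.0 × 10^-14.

pH = 2.61

HN3 ⇌ N3- + H+
From the ICE table, Ka = [H+]²/(0.285 − [H+]) = 2.1 × 10^-5.
Neglecting [H+] in the denominator: [H+] = √(2.1 × 10^-5 × 0.285) = 2.45 × 10^-3 M
pH = −log(2.45 × 10^-3) = 2.61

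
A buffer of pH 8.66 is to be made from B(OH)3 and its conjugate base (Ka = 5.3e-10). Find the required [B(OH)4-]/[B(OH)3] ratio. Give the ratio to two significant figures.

pKa = -log(5.3 × 10^-10) = 9.276
pH = pKa + log(r) ⇒ log(r) = 8.66 − 9.276 = -0.616
r = [B(OH)4-]/[B(OH)3] = 10^(-0.616) = 0.242

ratio = 0.24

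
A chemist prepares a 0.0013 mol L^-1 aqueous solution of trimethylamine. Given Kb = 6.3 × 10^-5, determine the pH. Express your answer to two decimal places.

pH = 10.41

(CH3)3N + H2O ⇌ (CH3)3NH+ + OH-
Kb = [OH-]²/(0.0013 − [OH-]) = 6.3 × 10^-5
Here C₀/Kb ≈ 20.6, so the small-[OH-] approximation fails. Use the quadratic:
[OH-] = (−Kb + √(Kb² + 4·Kb·C₀))/2 = 2.56 × 10^-4 M
pOH = −log(2.56 × 10^-4) = 3.59; pH = 14.00 − 3.59 = 10.41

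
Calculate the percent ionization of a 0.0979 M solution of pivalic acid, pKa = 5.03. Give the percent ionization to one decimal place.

(CH3)3CCOOH ⇌ (CH3)3CCOO- + H+; let x = [H+] at equilibrium.
Ka = 10^(−5.03) = 9.33 × 10^-6
x ≈ √(Ka·C₀) = √(9.33 × 10^-6 × 0.0979) = 9.56 × 10^-4 M
Fraction ionized = 9.56 × 10^-4 / 0.0979 = 0.0098 → 1.0%

1.0%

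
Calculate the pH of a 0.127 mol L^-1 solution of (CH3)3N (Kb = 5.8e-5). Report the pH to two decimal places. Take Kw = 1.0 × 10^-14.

(CH3)3N + H2O ⇌ (CH3)3NH+ + OH-
Kb = [OH-]²/(0.127 − [OH-]) = 5.8 × 10^-5
Assume [OH-] ≪ 0.127: [OH-] ≈ √(5.8 × 10^-5 × 0.127) = 2.71 × 10^-3 M
Check: 2.1% ionized — well under 5%, approximation valid.
pOH = 2.57, so pH = 14.00 − pOH = 11.43

pH = 11.43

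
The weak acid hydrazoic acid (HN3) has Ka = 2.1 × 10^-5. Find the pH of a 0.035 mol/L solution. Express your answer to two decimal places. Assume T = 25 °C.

HN3 ⇌ N3- + H+
Let x = [H+] at equilibrium. Ka = x²/(0.035 − x).
Assume x ≪ 0.035: x ≈ √(2.1 × 10^-5 × 0.035) = 8.57 × 10^-4 M
(x/C₀ = 2.4% < 5%, so the approximation holds.)
pH = −log(8.57 × 10^-4) = 3.07

pH = 3.07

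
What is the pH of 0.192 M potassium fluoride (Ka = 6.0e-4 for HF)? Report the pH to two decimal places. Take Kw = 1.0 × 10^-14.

pH = 8.25

F- is the conjugate base of the weak acid HF.
Kb = Kw/Ka = 1.0×10^-14 / 6.0 × 10^-4 = 1.67 × 10^-11
Kb = x²/(0.192 − x) = 1.67 × 10^-11
Since Kb ≪ C₀, x ≈ √(Kb·C₀) = 1.79 × 10^-6 M.
Check: 0.00093% ionized — well under 5%, approximation valid.
pOH = −log(1.79 × 10^-6) = 5.75; pH = 14.00 − 5.75 = 8.25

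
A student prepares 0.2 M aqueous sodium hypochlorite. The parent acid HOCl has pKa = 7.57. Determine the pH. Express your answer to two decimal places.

pH = 10.44

OCl- is the conjugate base of the weak acid HOCl.
Ka = 10^(−7.57) = 2.69 × 10^-8
Kb = Kw/Ka = 1.0×10^-14 / 2.69 × 10^-8 = 3.72 × 10^-7
Kb = [OH-]²/(0.2 − [OH-]) = 3.72 × 10^-7
Neglecting [OH-] in the denominator: [OH-] = √(3.72 × 10^-7 × 0.2) = 2.73 × 10^-4 M
([OH-]/C₀ = 0.14% < 5%, so the approximation holds.)
pOH = −log(2.73 × 10^-4) = 3.56; pH = 14.00 − 3.56 = 10.44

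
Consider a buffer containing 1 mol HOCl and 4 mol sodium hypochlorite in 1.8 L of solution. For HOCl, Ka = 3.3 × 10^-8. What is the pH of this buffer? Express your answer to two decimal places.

pKa = −log(3.3 × 10^-8) = 7.481
Henderson–Hasselbalch: pH = pKa + log([OCl-]/[HOCl]) = 7.481 + log(4/1)
pH = 7.481 + (+0.602) = 8.08

pH = 8.08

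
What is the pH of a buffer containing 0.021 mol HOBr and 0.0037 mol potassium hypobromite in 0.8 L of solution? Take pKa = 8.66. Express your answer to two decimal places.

pH = pKa + log([A⁻]/[HA]) = 8.66 + log(0.0037/0.021)
pH = 8.66 + (-0.754) = 7.91

pH = 7.91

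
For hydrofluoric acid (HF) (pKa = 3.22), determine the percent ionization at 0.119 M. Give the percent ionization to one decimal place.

HF ⇌ F- + H+; let x = [H+] at equilibrium.
Ka = 10^(−3.22) = 6.03 × 10^-4
Solve x² + 0.000603x − 7.18e-05 = 0 → x = 8.17 × 10^-3 M
% ionization = x/C₀ × 100% = 8.17 × 10^-3/0.119 × 100% = 6.9%

6.9%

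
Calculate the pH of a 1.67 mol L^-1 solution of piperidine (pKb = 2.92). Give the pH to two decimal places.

pH = 12.65

C5H10NH + H2O ⇌ C5H10NH2+ + OH-
Kb = 10^(−2.92) = 1.20 × 10^-3
Kb = [OH-]²/(1.67 − [OH-]) = 1.20 × 10^-3
Assume [OH-] ≪ 1.67: [OH-] ≈ √(1.20 × 10^-3 × 1.67) = 4.48 × 10^-2 M
pOH = −log(4.48 × 10^-2) = 1.35; pH = 14.00 − 1.35 = 12.65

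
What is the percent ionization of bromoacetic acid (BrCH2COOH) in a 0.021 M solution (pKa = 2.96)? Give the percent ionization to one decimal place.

20.4%

BrCH2COOH ⇌ BrCH2COO- + H+; let x = [H+] at equilibrium.
Ka = 10^(−2.96) = 1.10 × 10^-3
Solve x² + 0.0011x − 2.31e-05 = 0 → x = 4.29 × 10^-3 M
Fraction ionized = 4.29 × 10^-3 / 0.021 = 0.2043 → 20.4%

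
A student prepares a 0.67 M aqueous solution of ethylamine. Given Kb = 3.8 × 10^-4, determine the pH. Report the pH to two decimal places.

pH = 12.20

C2H5NH2 + H2O ⇌ C2H5NH3+ + OH-
From the ICE table, Kb = [OH-]²/(0.67 − [OH-]) = 3.8 × 10^-4.
Since Kb ≪ C₀, [OH-] ≈ √(Kb·C₀) = 1.60 × 10^-2 M.
([OH-]/C₀ = 2.4% < 5%, so the approximation holds.)
pOH = 1.80, so pH = 14.00 − pOH = 12.20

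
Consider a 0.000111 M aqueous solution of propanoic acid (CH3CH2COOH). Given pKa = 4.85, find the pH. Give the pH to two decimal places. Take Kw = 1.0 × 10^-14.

CH3CH2COOH ⇌ CH3CH2COO- + H+
Ka = 10^(−4.85) = 1.41 × 10^-5
From the ICE table, Ka = x²/(0.000111 − x) = 1.41 × 10^-5.
x is not negligible relative to C₀; solve x² + 1.41e-05·x − 1.57e-09 = 0.
x = (−Ka + √(Ka² + 4·Ka·C₀))/2 = 3.31 × 10^-5 M
pH = −log[H+] = −log(3.31 × 10^-5) = 4.48

pH = 4.48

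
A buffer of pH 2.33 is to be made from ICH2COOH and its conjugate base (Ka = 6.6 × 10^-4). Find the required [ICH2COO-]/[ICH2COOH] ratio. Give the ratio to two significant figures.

pKa = -log(6.6 × 10^-4) = 3.180
pH = pKa + log(r) ⇒ log(r) = 2.33 − 3.180 = -0.850
r = [ICH2COO-]/[ICH2COOH] = 10^(-0.850) = 0.141

ratio = 0.14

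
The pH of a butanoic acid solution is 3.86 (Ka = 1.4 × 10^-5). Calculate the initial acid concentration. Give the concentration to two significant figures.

C₀ = 1.5 × 10^-3 M

[H+] = 10^(-3.86) = 1.38 × 10^-4 M = x
Ka = x²/(C₀ − x) ⇒ C₀ = x + x²/Ka
C₀ = 1.38 × 10^-4 + (1.38 × 10^-4)²/(1.4 × 10^-5) = 1.50 × 10^-3 M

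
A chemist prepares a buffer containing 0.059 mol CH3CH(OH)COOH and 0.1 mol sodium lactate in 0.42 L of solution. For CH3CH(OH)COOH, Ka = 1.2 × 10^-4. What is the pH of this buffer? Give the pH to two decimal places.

pH = 4.15

pKa = −log(1.2 × 10^-4) = 3.921
Using pH = pKa + log([base]/[acid]) with [base]/[acid] = 0.1/0.059:
pH = 3.921 + (+0.229) = 4.15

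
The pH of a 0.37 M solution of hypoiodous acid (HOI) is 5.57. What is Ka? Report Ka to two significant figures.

[H+] = 10^(-5.57) = 2.69 × 10^-6 M
At equilibrium [HA] = 0.37 − 2.69 × 10^-6 = 3.70 × 10^-1 M
Ka = [H+][A-]/[HA] = (2.69 × 10^-6)² / 3.70 × 10^-1 = 2.0 × 10^-11

Ka = 2.0 × 10^-11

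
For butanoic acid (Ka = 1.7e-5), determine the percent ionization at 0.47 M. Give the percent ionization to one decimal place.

CH3(CH2)2COOH ⇌ CH3(CH2)2COO- + H+; let x = [H+] at equilibrium.
x ≈ √(Ka·C₀) = √(1.7 × 10^-5 × 0.47) = 2.83 × 10^-3 M
Fraction ionized = 2.83 × 10^-3 / 0.47 = 0.0060 → 0.6%

0.6%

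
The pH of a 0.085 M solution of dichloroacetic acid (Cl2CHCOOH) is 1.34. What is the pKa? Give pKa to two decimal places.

[H+] = 10^(-1.34) = 4.57 × 10^-2 M
At equilibrium [HA] = 0.085 − 4.57 × 10^-2 = 3.93 × 10^-2 M
Ka = [H+][A-]/[HA] = (4.57 × 10^-2)² / 3.93 × 10^-2 = 5.31 × 10^-2
pKa = -log(5.31 × 10^-2) = 1.27

pKa = 1.27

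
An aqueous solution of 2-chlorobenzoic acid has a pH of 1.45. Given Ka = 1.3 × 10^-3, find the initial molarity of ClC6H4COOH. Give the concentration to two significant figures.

[H+] = 10^(-1.45) = 3.55 × 10^-2 M = x
Ka = x²/(C₀ − x) ⇒ C₀ = x + x²/Ka
C₀ = 3.55 × 10^-2 + (3.55 × 10^-2)²/(1.3 × 10^-3) = 1.00 M

C₀ = 1.0 M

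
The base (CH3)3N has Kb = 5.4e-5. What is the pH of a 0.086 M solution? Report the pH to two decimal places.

(CH3)3N + H2O ⇌ (CH3)3NH+ + OH-
From the ICE table, Kb = x²/(0.086 − x) = 5.4 × 10^-5.
Neglecting x in the denominator: x = √(5.4 × 10^-5 × 0.086) = 2.15 × 10^-3 M
Check: 2.5% ionized — well under 5%, approximation valid.
pOH = −log(2.15 × 10^-3) = 2.67; pH = 14.00 − 2.67 = 11.33

pH = 11.33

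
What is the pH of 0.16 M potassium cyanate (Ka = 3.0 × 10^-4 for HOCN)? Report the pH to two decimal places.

pH = 8.36

OCN- is the conjugate base of the weak acid HOCN.
Kb = Kw/Ka = 1.0×10^-14 / 3.0 × 10^-4 = 3.33 × 10^-11
From the ICE table, Kb = [OH-]²/(0.16 − [OH-]) = 3.33 × 10^-11.
Since Kb ≪ C₀, [OH-] ≈ √(Kb·C₀) = 2.31 × 10^-6 M.
([OH-]/C₀ = 0.0014% < 5%, so the approximation holds.)
pOH = −log(2.31 × 10^-6) = 5.64; pH = 14.00 − 5.64 = 8.36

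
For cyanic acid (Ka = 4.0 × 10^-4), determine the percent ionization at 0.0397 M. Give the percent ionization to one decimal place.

9.5%

HOCN ⇌ OCN- + H+; let x = [H+] at equilibrium.
Ka = x²/(C₀ − x); solving the quadratic gives x = 3.79 × 10^-3 M.
% ionization = x/C₀ × 100% = 3.79 × 10^-3/0.0397 × 100% = 9.5%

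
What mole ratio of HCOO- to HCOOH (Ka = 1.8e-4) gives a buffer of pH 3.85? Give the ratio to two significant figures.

pKa = -log(1.8 × 10^-4) = 3.745
pH = pKa + log(r) ⇒ log(r) = 3.85 − 3.745 = +0.105
r = [HCOO-]/[HCOOH] = 10^(+0.105) = 1.27

ratio = 1.3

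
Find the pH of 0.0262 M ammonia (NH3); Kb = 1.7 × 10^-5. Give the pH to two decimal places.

NH3 + H2O ⇌ NH4+ + OH-
Kb = x²/(0.0262 − x) = 1.7 × 10^-5
Neglecting x in the denominator: x = √(1.7 × 10^-5 × 0.0262) = 6.67 × 10^-4 M
pOH = −log(6.67 × 10^-4) = 3.18; pH = 14.00 − 3.18 = 10.82

pH = 10.82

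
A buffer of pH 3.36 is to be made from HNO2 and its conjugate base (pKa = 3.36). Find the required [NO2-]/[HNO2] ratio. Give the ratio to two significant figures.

pH = pKa + log(r) ⇒ log(r) = 3.36 − 3.36 = +0.00
r = [NO2-]/[HNO2] = 10^(+0.00) = 1

ratio = 1.0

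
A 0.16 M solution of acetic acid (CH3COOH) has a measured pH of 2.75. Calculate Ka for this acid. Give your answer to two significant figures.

Ka = 2.0 × 10^-5

[H+] = 10^(-2.75) = 1.78 × 10^-3 M
At equilibrium [HA] = 0.16 − 1.78 × 10^-3 = 1.58 × 10^-1 M
Ka = [H+][A-]/[HA] = (1.78 × 10^-3)² / 1.58 × 10^-1 = 2.0 × 10^-5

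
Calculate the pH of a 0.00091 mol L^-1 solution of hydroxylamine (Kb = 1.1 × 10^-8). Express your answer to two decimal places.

pH = 8.50

NH2OH + H2O ⇌ NH3OH+ + OH-
Kb = [OH-]²/(0.00091 − [OH-]) = 1.1 × 10^-8
Neglecting [OH-] in the denominator: [OH-] = √(1.1 × 10^-8 × 0.00091) = 3.16 × 10^-6 M
([OH-]/C₀ = 0.35% < 5%, so the approximation holds.)
pOH = 5.50, so pH = 14.00 − pOH = 8.50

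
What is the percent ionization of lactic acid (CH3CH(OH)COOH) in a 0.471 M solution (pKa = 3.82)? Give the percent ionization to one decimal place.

1.8%

CH3CH(OH)COOH ⇌ CH3CH(OH)COO- + H+; let x = [H+] at equilibrium.
Ka = 10^(−3.82) = 1.51 × 10^-4
x ≈ √(Ka·C₀) = √(1.51 × 10^-4 × 0.471) = 8.43 × 10^-3 M
% ionization = x/C₀ × 100% = 8.43 × 10^-3/0.471 × 100% = 1.8%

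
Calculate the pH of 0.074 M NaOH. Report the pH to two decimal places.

pH = 12.87

NaOH is a strong base; [OH-] = 0.074 M.
pOH = -log(0.074) = 1.13
pH = 14.00 - 1.13 = 12.87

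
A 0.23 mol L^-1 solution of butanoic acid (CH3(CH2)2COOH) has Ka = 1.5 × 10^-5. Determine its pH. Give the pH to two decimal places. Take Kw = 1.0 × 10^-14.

pH = 2.73

CH3(CH2)2COOH ⇌ CH3(CH2)2COO- + H+
Ka = [H+]²/(0.23 − [H+]) = 1.5 × 10^-5
Since Ka ≪ C₀, [H+] ≈ √(Ka·C₀) = 1.86 × 10^-3 M.
([H+]/C₀ = 0.81% < 5%, so the approximation holds.)
pH = −log[H+] = −log(1.86 × 10^-3) = 2.73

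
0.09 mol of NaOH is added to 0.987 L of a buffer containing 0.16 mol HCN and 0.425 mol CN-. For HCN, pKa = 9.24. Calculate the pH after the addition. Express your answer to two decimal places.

After neutralization: n(HCN) = 0.07 mol, n(CN-) = 0.515 mol.
Henderson–Hasselbalch with mole ratio 0.515/0.07: pH = 9.24 + (+0.867)

pH = 10.11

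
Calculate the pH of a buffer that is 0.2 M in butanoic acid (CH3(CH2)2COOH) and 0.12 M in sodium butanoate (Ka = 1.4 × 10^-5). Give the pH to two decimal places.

pH = 4.63

pKa = −log(1.4 × 10^-5) = 4.854
Henderson–Hasselbalch: pH = pKa + log([CH3(CH2)2COO-]/[CH3(CH2)2COOH]) = 4.854 + log(0.12/0.2)
pH = 4.854 + (-0.222) = 4.63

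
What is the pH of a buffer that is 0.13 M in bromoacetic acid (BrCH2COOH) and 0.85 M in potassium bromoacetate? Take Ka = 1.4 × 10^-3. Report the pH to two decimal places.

pH = 3.67

pKa = −log(1.4 × 10^-3) = 2.854
pH = pKa + log([A⁻]/[HA]) = 2.854 + log(0.85/0.13)
pH = 2.854 + (+0.815) = 3.67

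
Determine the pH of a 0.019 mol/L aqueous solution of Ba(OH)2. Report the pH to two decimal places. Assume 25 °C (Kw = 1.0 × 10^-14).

Ba(OH)2 is a strong base (each formula unit releases 2 OH-); [OH-] = 0.038 M.
pOH = -log(0.038) = 1.42
pH = 14.00 - 1.42 = 12.58

pH = 12.58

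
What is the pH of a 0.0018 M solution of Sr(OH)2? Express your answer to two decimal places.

pH = 11.56

Sr(OH)2 is a strong base (each formula unit releases 2 OH-); [OH-] = 0.0036 M.
pOH = -log(0.0036) = 2.44
pH = 14.00 - 2.44 = 11.56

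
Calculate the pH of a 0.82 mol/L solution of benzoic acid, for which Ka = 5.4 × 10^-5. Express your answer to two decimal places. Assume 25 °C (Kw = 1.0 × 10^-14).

pH = 2.18

C6H5COOH ⇌ C6H5COO- + H+
From the ICE table, Ka = [H+]²/(0.82 − [H+]) = 5.4 × 10^-5.
Assume [H+] ≪ 0.82: [H+] ≈ √(5.4 × 10^-5 × 0.82) = 6.65 × 10^-3 M
pH = −log(6.65 × 10^-3) = 2.18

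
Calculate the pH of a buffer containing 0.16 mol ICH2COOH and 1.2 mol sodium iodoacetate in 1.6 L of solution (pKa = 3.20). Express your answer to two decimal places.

pH = pKa + log([A⁻]/[HA]) = 3.20 + log(1.2/0.16)
pH = 3.20 + (+0.875) = 4.08

pH = 4.08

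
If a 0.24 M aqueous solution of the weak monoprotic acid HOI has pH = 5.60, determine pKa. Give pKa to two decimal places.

pKa = 10.58

[H+] = 10^(-5.60) = 2.51 × 10^-6 M
At equilibrium [HA] = 0.24 − 2.51 × 10^-6 = 2.40 × 10^-1 M
Ka = [H+][A-]/[HA] = (2.51 × 10^-6)² / 2.40 × 10^-1 = 2.63 × 10^-11
pKa = -log(2.63 × 10^-11) = 10.58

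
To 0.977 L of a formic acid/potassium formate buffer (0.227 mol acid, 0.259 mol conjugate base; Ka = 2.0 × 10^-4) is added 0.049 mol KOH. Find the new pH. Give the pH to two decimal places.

OH- converts HCOOH to HCOO-: HCOOH → 0.178 mol, HCOO- → 0.308 mol.
pKa = −log(2.0 × 10^-4) = 3.699
pH = pKa + log([A⁻]/[HA]) = 3.699 + log(0.308/0.178) = 3.699 +0.238

pH = 3.94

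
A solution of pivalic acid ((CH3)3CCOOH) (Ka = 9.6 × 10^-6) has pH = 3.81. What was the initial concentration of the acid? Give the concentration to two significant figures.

[H+] = 10^(-3.81) = 1.55 × 10^-4 M = x
Ka = x²/(C₀ − x) ⇒ C₀ = x + x²/Ka
C₀ = 1.55 × 10^-4 + (1.55 × 10^-4)²/(9.6 × 10^-6) = 2.66 × 10^-3 M

C₀ = 2.7 × 10^-3 M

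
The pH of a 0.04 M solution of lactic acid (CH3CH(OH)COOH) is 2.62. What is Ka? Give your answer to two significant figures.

[H+] = 10^(-2.62) = 2.40 × 10^-3 M
At equilibrium [HA] = 0.04 − 2.40 × 10^-3 = 3.76 × 10^-2 M
Ka = [H+][A-]/[HA] = (2.40 × 10^-3)² / 3.76 × 10^-2 = 1.5 × 10^-4

Ka = 1.5 × 10^-4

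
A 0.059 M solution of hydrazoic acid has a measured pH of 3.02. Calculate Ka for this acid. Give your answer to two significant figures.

Ka = 1.6 × 10^-5

[H+] = 10^(-3.02) = 9.55 × 10^-4 M
At equilibrium [HA] = 0.059 − 9.55 × 10^-4 = 5.80 × 10^-2 M
Ka = [H+][A-]/[HA] = (9.55 × 10^-4)² / 5.80 × 10^-2 = 1.6 × 10^-5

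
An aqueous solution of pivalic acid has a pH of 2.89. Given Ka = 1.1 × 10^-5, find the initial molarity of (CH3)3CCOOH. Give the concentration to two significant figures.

C₀ = 1.5 × 10^-1 M

[H+] = 10^(-2.89) = 1.29 × 10^-3 M = x
Ka = x²/(C₀ − x) ⇒ C₀ = x + x²/Ka
C₀ = 1.29 × 10^-3 + (1.29 × 10^-3)²/(1.1 × 10^-5) = 1.53 × 10^-1 M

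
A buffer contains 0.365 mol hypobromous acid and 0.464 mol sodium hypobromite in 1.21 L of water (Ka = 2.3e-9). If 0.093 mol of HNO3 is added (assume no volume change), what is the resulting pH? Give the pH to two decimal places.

pH = 8.55

Added H+ converts OBr- to HOBr: HOBr → 0.458 mol, OBr- → 0.371 mol.
pKa = −log(2.3 × 10^-9) = 8.638
Henderson–Hasselbalch with mole ratio 0.371/0.458: pH = 8.638 + (-0.091)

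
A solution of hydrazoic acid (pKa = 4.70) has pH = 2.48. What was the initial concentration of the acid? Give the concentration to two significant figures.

C₀ = 5.5 × 10^-1 M

[H+] = 10^(-2.48) = 3.31 × 10^-3 M = x
Ka = 10^(−4.70) = 2.00 × 10^-5
Ka = x²/(C₀ − x) ⇒ C₀ = x + x²/Ka
C₀ = 3.31 × 10^-3 + (3.31 × 10^-3)²/(2.00 × 10^-5) = 5.51 × 10^-1 M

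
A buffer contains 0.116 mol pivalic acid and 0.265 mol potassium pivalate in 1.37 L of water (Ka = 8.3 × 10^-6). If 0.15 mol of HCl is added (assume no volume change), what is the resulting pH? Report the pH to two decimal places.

Added H+ converts (CH3)3CCOO- to (CH3)3CCOOH: (CH3)3CCOOH → 0.266 mol, (CH3)3CCOO- → 0.115 mol.
pKa = −log(8.3 × 10^-6) = 5.081
Henderson–Hasselbalch with mole ratio 0.115/0.266: pH = 5.081 + (-0.364)

pH = 4.72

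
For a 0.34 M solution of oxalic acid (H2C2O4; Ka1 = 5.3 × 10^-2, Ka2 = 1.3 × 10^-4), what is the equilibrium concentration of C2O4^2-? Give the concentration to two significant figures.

1.3 × 10^-4 M

First ionization gives [H+] ≈ [HC2O4-] = 1.10 × 10^-1 M.
Second step: Ka2 = [H+][C2O4^2-]/[HC2O4-] ≈ [C2O4^2-] (since [H+] ≈ [HC2O4-]).
So [C2O4^2-] ≈ Ka2.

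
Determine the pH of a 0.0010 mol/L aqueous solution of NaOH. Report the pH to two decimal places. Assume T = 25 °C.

pH = 11.00

NaOH is a strong base; [OH-] = 0.001 M.
pOH = -log(0.001) = 3.00
pH = 14.00 - 3.00 = 11.00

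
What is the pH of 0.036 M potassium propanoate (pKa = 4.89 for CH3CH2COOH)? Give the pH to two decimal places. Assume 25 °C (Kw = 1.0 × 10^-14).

CH3CH2COO- is the conjugate base of the weak acid CH3CH2COOH.
Ka = 10^(−4.89) = 1.29 × 10^-5
Kb = Kw/Ka = 1.0×10^-14 / 1.29 × 10^-5 = 7.75 × 10^-10
From the ICE table, Kb = [OH-]²/(0.036 − [OH-]) = 7.75 × 10^-10.
Assume [OH-] ≪ 0.036: [OH-] ≈ √(7.75 × 10^-10 × 0.036) = 5.28 × 10^-6 M
pOH = 5.28, so pH = 14.00 − pOH = 8.72

pH = 8.72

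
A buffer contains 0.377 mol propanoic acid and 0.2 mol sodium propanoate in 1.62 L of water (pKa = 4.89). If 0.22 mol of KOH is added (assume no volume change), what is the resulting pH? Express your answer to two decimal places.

OH- converts CH3CH2COOH to CH3CH2COO-: CH3CH2COOH → 0.157 mol, CH3CH2COO- → 0.42 mol.
pH = pKa + log(n_CH3CH2COO-/n_CH3CH2COOH) = 4.89 + log(0.42/0.157) = 4.89 + (+0.427)

pH = 5.32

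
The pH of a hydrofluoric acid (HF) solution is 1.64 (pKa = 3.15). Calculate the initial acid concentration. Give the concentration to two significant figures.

[H+] = 10^(-1.64) = 2.29 × 10^-2 M = x
Ka = 10^(−3.15) = 7.08 × 10^-4
Ka = x²/(C₀ − x) ⇒ C₀ = x + x²/Ka
C₀ = 2.29 × 10^-2 + (2.29 × 10^-2)²/(7.08 × 10^-4) = 7.64 × 10^-1 M

C₀ = 7.6 × 10^-1 M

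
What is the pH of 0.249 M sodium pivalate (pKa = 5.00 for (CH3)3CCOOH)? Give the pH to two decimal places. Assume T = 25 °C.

pH = 9.20

(CH3)3CCOO- is the conjugate base of the weak acid (CH3)3CCOOH.
Ka = 10^(−5.00) = 1.00 × 10^-5
Kb = Kw/Ka = 1.0×10^-14 / 1.00 × 10^-5 = 1.00 × 10^-9
Let x = [OH-] at equilibrium. Kb = x²/(0.249 − x).
Neglecting x in the denominator: x = √(1.00 × 10^-9 × 0.249) = 1.58 × 10^-5 M
Check: 0.0063% ionized — well under 5%, approximation valid.
pOH = −log(1.58 × 10^-5) = 4.80; pH = 14.00 − 4.80 = 9.20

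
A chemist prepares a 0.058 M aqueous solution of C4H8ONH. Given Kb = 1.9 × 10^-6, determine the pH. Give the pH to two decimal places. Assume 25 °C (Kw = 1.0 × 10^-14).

C4H8ONH + H2O ⇌ C4H8ONH2+ + OH-
From the ICE table, Kb = x²/(0.058 − x) = 1.9 × 10^-6.
Since Kb ≪ C₀, x ≈ √(Kb·C₀) = 3.32 × 10^-4 M.
pOH = 3.48, so pH = 14.00 − pOH = 10.52

pH = 10.52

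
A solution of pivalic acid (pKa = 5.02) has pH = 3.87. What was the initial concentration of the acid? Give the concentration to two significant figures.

C₀ = 2.0 × 10^-3 M

[H+] = 10^(-3.87) = 1.35 × 10^-4 M = x
Ka = 10^(−5.02) = 9.55 × 10^-6
Ka = x²/(C₀ − x) ⇒ C₀ = x + x²/Ka
C₀ = 1.35 × 10^-4 + (1.35 × 10^-4)²/(9.55 × 10^-6) = 2.04 × 10^-3 M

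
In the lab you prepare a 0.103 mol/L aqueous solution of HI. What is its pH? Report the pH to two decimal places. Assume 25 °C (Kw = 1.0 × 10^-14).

pH = 0.99

HI is a strong acid and dissociates completely, so [H+] = 0.103 M.
pH = -log(0.103) = 0.99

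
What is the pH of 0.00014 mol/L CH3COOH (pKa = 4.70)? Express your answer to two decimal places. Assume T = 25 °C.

pH = 4.36

CH3COOH ⇌ CH3COO- + H+
Ka = 10^(−4.70) = 2.00 × 10^-5
Ka = x²/(0.00014 − x) = 2.00 × 10^-5
Here C₀/Ka ≈ 7, so the small-x approximation fails. Use the quadratic:
x = [−2e-05 + √(2e-05² + 1.12e-08)]/2 = 4.39 × 10^-5 M
pH = −log(4.39 × 10^-5) = 4.36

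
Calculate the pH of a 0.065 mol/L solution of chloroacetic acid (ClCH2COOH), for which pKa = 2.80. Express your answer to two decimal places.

ClCH2COOH ⇌ ClCH2COO- + H+
Ka = 10^(−2.80) = 1.58 × 10^-3
From the ICE table, Ka = [H+]²/(0.065 − [H+]) = 1.58 × 10^-3.
[H+] is not negligible relative to C₀; solve [H+]² + 0.00158·[H+] − 0.000103 = 0.
[H+] = (−Ka + √(Ka² + 4·Ka·C₀))/2 = 9.37 × 10^-3 M
pH = −log(9.37 × 10^-3) = 2.03

pH = 2.03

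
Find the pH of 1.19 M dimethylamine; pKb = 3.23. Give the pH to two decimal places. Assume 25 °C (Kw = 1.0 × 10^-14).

(CH3)2NH + H2O ⇌ (CH3)2NH2+ + OH-
Kb = 10^(−3.23) = 5.89 × 10^-4
From the ICE table, Kb = x²/(1.19 − x) = 5.89 × 10^-4.
Since Kb ≪ C₀, x ≈ √(Kb·C₀) = 2.65 × 10^-2 M.
Check: 2.2% ionized — well under 5%, approximation valid.
pOH = 1.58, so pH = 14.00 − pOH = 12.42

pH = 12.42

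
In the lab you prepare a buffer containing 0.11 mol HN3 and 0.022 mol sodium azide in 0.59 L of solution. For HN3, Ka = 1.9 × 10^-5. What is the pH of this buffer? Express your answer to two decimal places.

pH = 4.02

pKa = −log(1.9 × 10^-5) = 4.721
pH = pKa + log([A⁻]/[HA]) = 4.721 + log(0.022/0.11)
pH = 4.721 + (-0.699) = 4.02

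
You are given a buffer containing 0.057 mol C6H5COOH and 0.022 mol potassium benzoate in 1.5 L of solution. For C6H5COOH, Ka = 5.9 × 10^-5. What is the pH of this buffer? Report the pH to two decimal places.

pH = 3.82

pKa = −log(5.9 × 10^-5) = 4.229
Henderson–Hasselbalch: pH = pKa + log([C6H5COO-]/[C6H5COOH]) = 4.229 + log(0.022/0.057)
pH = 4.229 + (-0.413) = 3.82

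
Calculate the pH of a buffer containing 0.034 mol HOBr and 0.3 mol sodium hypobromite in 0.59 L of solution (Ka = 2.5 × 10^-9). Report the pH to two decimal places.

pH = 9.55

pKa = −log(2.5 × 10^-9) = 8.602
Henderson–Hasselbalch: pH = pKa + log([OBr-]/[HOBr]) = 8.602 + log(0.3/0.034)
pH = 8.602 + (+0.946) = 9.55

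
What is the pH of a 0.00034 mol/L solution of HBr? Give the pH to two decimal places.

HBr is a strong acid and dissociates completely, so [H+] = 0.00034 M.
pH = -log(0.00034) = 3.47

pH = 3.47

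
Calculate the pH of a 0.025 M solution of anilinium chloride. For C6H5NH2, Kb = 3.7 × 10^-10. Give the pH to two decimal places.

C6H5NH3+ is the conjugate acid of the weak base C6H5NH2.
Ka = Kw/Kb = 1.0×10^-14 / 3.7 × 10^-10 = 2.70 × 10^-5
From the ICE table, Ka = [H+]²/(0.025 − [H+]) = 2.70 × 10^-5.
Since Ka ≪ C₀, [H+] ≈ √(Ka·C₀) = 8.22 × 10^-4 M.
Check: 3.3% ionized — well under 5%, approximation valid.
pH = −log(8.22 × 10^-4) = 3.09

pH = 3.09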